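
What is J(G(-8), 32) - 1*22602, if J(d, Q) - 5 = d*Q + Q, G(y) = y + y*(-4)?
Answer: -21797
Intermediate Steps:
G(y) = -3*y (G(y) = y - 4*y = -3*y)
J(d, Q) = 5 + Q + Q*d (J(d, Q) = 5 + (d*Q + Q) = 5 + (Q*d + Q) = 5 + (Q + Q*d) = 5 + Q + Q*d)
J(G(-8), 32) - 1*22602 = (5 + 32 + 32*(-3*(-8))) - 1*22602 = (5 + 32 + 32*24) - 22602 = (5 + 32 + 768) - 22602 = 805 - 22602 = -21797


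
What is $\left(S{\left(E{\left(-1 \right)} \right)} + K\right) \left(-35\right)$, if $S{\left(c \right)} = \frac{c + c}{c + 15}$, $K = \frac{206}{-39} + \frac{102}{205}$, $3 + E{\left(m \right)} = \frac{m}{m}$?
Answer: $\frac{284984}{1599} \approx 178.23$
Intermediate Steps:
$E{\left(m \right)} = -2$ ($E{\left(m \right)} = -3 + \frac{m}{m} = -3 + 1 = -2$)
$K = - \frac{38252}{7995}$ ($K = 206 \left(- \frac{1}{39}\right) + 102 \cdot \frac{1}{205} = - \frac{206}{39} + \frac{102}{205} = - \frac{38252}{7995} \approx -4.7845$)
$S{\left(c \right)} = \frac{2 c}{15 + c}$
$\left(S{\left(E{\left(-1 \right)} \right)} + K\right) \left(-35\right) = \left(2 \left(-2\right) \frac{1}{15 - 2} - \frac{38252}{7995}\right) \left(-35\right) = \left(2 \left(-2\right) \frac{1}{13} - \frac{38252}{7995}\right) \left(-35\right) = \left(- \frac{4}{13} - \frac{38252}{7995}\right) \left(-35\right) = \left(- \frac{40712}{7995}\right) \left(-35\right) = \frac{284984}{1599}$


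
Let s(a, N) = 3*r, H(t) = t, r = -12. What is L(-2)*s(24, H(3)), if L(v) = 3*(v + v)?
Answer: 432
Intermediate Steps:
s(a, N) = -36 (s(a, N) = 3*(-12) = -36)
L(v) = 6*v (L(v) = 3*(2*v) = 6*v)
L(-2)*s(24, H(3)) = (6*(-2))*(-36) = -12*(-36) = 432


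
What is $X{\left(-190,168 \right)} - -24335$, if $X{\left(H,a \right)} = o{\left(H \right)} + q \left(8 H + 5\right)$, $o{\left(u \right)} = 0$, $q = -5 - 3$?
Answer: $36455$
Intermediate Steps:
$q = -8$ ($q = -5 - 3 = -8$)
$X{\left(H,a \right)} = -40 - 64 H$ ($X{\left(H,a \right)} = 0 - 8 \left(8 H + 5\right) = 0 - 8 \left(5 + 8 H\right) = 0 - \left(40 + 64 H\right) = -40 - 64 H$)
$X{\left(-190,168 \right)} - -24335 = \left(-40 - -12160\right) - -24335 = \left(-40 + 12160\right) + 24335 = 12120 + 24335 = 36455$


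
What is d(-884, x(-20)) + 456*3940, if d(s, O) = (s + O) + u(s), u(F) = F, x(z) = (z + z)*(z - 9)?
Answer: 1796032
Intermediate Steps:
x(z) = 2*z*(-9 + z) (x(z) = (2*z)*(-9 + z) = 2*z*(-9 + z))
d(s, O) = O + 2*s (d(s, O) = (s + O) + s = (O + s) + s = O + 2*s)
d(-884, x(-20)) + 456*3940 = (2*(-20)*(-9 - 20) + 2*(-884)) + 456*3940 = (2*(-20)*(-29) - 1768) + 1796640 = (1160 - 1768) + 1796640 = -608 + 1796640 = 1796032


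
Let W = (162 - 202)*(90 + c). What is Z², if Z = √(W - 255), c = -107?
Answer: 425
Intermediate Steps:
W = 680 (W = (162 - 202)*(90 - 107) = -40*(-17) = 680)
Z = 5*√17 (Z = √(680 - 255) = √425 = 5*√17 ≈ 20.616)
Z² = (5*√17)² = 425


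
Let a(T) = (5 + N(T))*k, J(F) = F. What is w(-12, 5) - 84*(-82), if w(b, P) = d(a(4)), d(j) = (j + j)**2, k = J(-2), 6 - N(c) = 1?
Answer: 8488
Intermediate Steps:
N(c) = 5 (N(c) = 6 - 1*1 = 6 - 1 = 5)
k = -2
a(T) = -20 (a(T) = (5 + 5)*(-2) = 10*(-2) = -20)
d(j) = 4*j**2 (d(j) = (2*j)**2 = 4*j**2)
w(b, P) = 1600 (w(b, P) = 4*(-20)**2 = 4*400 = 1600)
w(-12, 5) - 84*(-82) = 1600 - 84*(-82) = 1600 + 6888 = 8488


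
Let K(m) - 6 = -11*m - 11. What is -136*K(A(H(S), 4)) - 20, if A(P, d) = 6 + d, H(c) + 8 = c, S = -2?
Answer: 15620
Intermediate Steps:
H(c) = -8 + c
K(m) = -5 - 11*m (K(m) = 6 + (-11*m - 11) = 6 + (-11 - 11*m) = -5 - 11*m)
-136*K(A(H(S), 4)) - 20 = -136*(-5 - 11*(6 + 4)) - 20 = -136*(-5 - 11*10) - 20 = -136*(-5 - 110) - 20 = -136*(-115) - 20 = 15640 - 20 = 15620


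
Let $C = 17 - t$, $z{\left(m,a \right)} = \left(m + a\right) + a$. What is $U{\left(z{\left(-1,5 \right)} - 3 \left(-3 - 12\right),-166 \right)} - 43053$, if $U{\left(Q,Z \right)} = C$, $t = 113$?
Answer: $-43149$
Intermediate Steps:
$z{\left(m,a \right)} = m + 2 a$ ($z{\left(m,a \right)} = \left(a + m\right) + a = m + 2 a$)
$C = -96$ ($C = 17 - 113 = -96$)
$U{\left(Q,Z \right)} = -96$
$U{\left(z{\left(-1,5 \right)} - 3 \left(-3 - 12\right),-166 \right)} - 43053 = -96 - 43053 = -43149$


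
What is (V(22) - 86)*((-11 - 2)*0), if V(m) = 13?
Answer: 0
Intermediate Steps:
(V(22) - 86)*((-11 - 2)*0) = (13 - 86)*((-11 - 2)*0) = -(-949)*0 = -73*0 = 0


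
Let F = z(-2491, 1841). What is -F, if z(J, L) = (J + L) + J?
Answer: 3141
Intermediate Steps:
z(J, L) = L + 2*J
F = -3141 (F = 1841 + 2*(-2491) = 1841 - 4982 = -3141)
-F = -1*(-3141) = 3141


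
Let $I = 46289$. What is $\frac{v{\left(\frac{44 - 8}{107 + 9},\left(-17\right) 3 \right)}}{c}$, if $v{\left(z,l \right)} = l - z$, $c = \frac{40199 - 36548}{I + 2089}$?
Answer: $- \frac{23995488}{35293} \approx -679.89$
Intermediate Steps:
$c = \frac{1217}{16126}$ ($c = \frac{40199 - 36548}{46289 + 2089} = \frac{3651}{48378} = 3651 \cdot \frac{1}{48378} = \frac{1217}{16126} \approx 0.075468$)
$\frac{v{\left(\frac{44 - 8}{107 + 9},\left(-17\right) 3 \right)}}{c} = \frac{\left(-17\right) 3 - \frac{44 - 8}{107 + 9}}{\frac{1217}{16126}} = \left(-51 - \frac{36}{116}\right) \frac{16126}{1217} = \left(-51 - 36 \cdot \frac{1}{116}\right) \frac{16126}{1217} = \left(-51 - \frac{9}{29}\right) \frac{16126}{1217} = \left(- \frac{1488}{29}\right) \frac{16126}{1217} = - \frac{23995488}{35293}$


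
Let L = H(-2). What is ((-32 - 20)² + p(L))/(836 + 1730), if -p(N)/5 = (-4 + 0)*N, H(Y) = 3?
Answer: 1382/1283 ≈ 1.0772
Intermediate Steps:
L = 3
p(N) = 20*N (p(N) = -5*(-4 + 0)*N = -(-20)*N = 20*N)
((-32 - 20)² + p(L))/(836 + 1730) = ((-32 - 20)² + 20*3)/(836 + 1730) = ((-52)² + 60)/2566 = (2704 + 60)*(1/2566) = 2764*(1/2566) = 1382/1283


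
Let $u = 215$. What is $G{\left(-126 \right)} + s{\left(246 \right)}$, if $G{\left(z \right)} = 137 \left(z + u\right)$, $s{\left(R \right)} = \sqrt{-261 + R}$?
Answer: $12193 + i \sqrt{15} \approx 12193.0 + 3.873 i$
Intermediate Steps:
$G{\left(z \right)} = 29455 + 137 z$ ($G{\left(z \right)} = 137 \left(z + 215\right) = 137 \left(215 + z\right) = 29455 + 137 z$)
$G{\left(-126 \right)} + s{\left(246 \right)} = \left(29455 + 137 \left(-126\right)\right) + \sqrt{-261 + 246} = \left(29455 - 17262\right) + \sqrt{-15} = 12193 + i \sqrt{15}$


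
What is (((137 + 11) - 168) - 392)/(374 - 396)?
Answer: 206/11 ≈ 18.727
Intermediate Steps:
(((137 + 11) - 168) - 392)/(374 - 396) = ((148 - 168) - 392)/(-22) = (-20 - 392)*(-1/22) = -412*(-1/22) = 206/11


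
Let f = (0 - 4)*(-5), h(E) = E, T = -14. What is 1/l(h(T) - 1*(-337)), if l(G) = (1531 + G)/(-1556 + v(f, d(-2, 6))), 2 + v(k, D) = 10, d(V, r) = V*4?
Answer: -86/103 ≈ -0.83495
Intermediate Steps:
f = 20 (f = -4*(-5) = 20)
d(V, r) = 4*V
v(k, D) = 8 (v(k, D) = -2 + 10 = 8)
l(G) = -1531/1548 - G/1548 (l(G) = (1531 + G)/(-1556 + 8) = (1531 + G)/(-1548) = (1531 + G)*(-1/1548) = -1531/1548 - G/1548)
1/l(h(T) - 1*(-337)) = 1/(-1531/1548 - (-14 - 1*(-337))/1548) = 1/(-1531/1548 - (-14 + 337)/1548) = 1/(-1531/1548 - 1/1548*323) = 1/(-1531/1548 - 323/1548) = 1/(-103/86) = -86/103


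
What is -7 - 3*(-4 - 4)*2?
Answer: 41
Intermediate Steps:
-7 - 3*(-4 - 4)*2 = -7 - 3*(-8)*2 = -7 + 24*2 = -7 + 48 = 41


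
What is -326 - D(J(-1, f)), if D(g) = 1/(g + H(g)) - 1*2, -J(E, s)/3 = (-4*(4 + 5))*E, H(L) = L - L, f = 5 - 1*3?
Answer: -34991/108 ≈ -323.99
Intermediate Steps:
f = 2 (f = 5 - 3 = 2)
H(L) = 0
J(E, s) = 108*E (J(E, s) = -3*(-4*(4 + 5))*E = -3*(-4*9)*E = -(-108)*E = 108*E)
D(g) = -2 + 1/g (D(g) = 1/(g + 0) - 1*2 = 1/g - 2 = -2 + 1/g)
-326 - D(J(-1, f)) = -326 - (-2 + 1/(108*(-1))) = -326 - (-2 + 1/(-108)) = -326 - (-2 - 1/108) = -326 - 1*(-217/108) = -326 + 217/108 = -34991/108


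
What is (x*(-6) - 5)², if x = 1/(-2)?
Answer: 4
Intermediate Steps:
x = -½ ≈ -0.50000
(x*(-6) - 5)² = (-½*(-6) - 5)² = (3 - 5)² = (-2)² = 4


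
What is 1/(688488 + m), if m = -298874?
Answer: 1/389614 ≈ 2.5666e-6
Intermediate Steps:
1/(688488 + m) = 1/(688488 - 298874) = 1/389614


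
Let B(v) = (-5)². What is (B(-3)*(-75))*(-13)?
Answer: 24375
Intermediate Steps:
B(v) = 25
(B(-3)*(-75))*(-13) = (25*(-75))*(-13) = -1875*(-13) = 24375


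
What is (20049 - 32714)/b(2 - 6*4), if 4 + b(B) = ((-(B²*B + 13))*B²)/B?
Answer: 12665/233974 ≈ 0.054130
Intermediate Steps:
b(B) = -4 + B*(-13 - B³) (b(B) = -4 + ((-(B²*B + 13))*B²)/B = -4 + ((-(B³ + 13))*B²)/B = -4 + ((-(13 + B³))*B²)/B = -4 + ((-13 - B³)*B²)/B = -4 + (B²*(-13 - B³))/B = -4 + B*(-13 - B³))
(20049 - 32714)/b(2 - 6*4) = (20049 - 32714)/(-4 - (2 - 6*4)⁴ - 13*(2 - 6*4)) = -12665/(-4 - (2 - 24)⁴ - 13*(2 - 24)) = -12665/(-4 - 1*(-22)⁴ - 13*(-22)) = -12665/(-4 - 1*234256 + 286) = -12665/(-4 - 234256 + 286) = -12665/(-233974) = -12665*(-1/233974) = 12665/233974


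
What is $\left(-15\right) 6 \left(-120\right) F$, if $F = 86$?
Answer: $928800$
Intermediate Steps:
$\left(-15\right) 6 \left(-120\right) F = \left(-15\right) 6 \left(-120\right) 86 = \left(-90\right) \left(-120\right) 86 = 10800 \cdot 86 = 928800$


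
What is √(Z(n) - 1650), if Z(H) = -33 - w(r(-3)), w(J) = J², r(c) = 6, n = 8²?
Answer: 3*I*√191 ≈ 41.461*I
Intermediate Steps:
n = 64
Z(H) = -69 (Z(H) = -33 - 1*6² = -33 - 1*36 = -33 - 36 = -69)
√(Z(n) - 1650) = √(-69 - 1650) = √(-1719) = 3*I*√191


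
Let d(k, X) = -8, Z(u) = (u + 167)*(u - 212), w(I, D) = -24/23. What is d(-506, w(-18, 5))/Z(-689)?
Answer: -4/235161 ≈ -1.7010e-5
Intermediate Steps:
w(I, D) = -24/23 (w(I, D) = -24*1/23 = -24/23)
Z(u) = (-212 + u)*(167 + u) (Z(u) = (167 + u)*(-212 + u) = (-212 + u)*(167 + u))
d(-506, w(-18, 5))/Z(-689) = -8/(-35404 + (-689)² - 45*(-689)) = -8/(-35404 + 474721 + 31005) = -8/470322 = -8*1/470322 = -4/235161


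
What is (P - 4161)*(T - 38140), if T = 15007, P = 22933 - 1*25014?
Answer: 144396186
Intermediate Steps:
P = -2081 (P = 22933 - 25014 = -2081)
(P - 4161)*(T - 38140) = (-2081 - 4161)*(15007 - 38140) = -6242*(-23133) = 144396186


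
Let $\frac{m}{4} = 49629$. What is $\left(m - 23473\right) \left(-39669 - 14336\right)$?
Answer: $-9453197215$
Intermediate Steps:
$m = 198516$ ($m = 4 \cdot 49629 = 198516$)
$\left(m - 23473\right) \left(-39669 - 14336\right) = \left(198516 - 23473\right) \left(-39669 - 14336\right) = 175043 \left(-54005\right) = -9453197215$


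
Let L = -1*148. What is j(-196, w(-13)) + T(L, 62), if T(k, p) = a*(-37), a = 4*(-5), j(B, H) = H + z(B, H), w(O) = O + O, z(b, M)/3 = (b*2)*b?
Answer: 231210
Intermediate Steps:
z(b, M) = 6*b² (z(b, M) = 3*((b*2)*b) = 3*((2*b)*b) = 3*(2*b²) = 6*b²)
w(O) = 2*O
L = -148
j(B, H) = H + 6*B²
a = -20
T(k, p) = 740 (T(k, p) = -20*(-37) = 740)
j(-196, w(-13)) + T(L, 62) = (2*(-13) + 6*(-196)²) + 740 = (-26 + 6*38416) + 740 = (-26 + 230496) + 740 = 230470 + 740 = 231210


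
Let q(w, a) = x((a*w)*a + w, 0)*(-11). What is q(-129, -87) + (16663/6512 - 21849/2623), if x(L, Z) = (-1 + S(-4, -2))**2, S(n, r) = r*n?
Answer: -9305219703/17080976 ≈ -544.77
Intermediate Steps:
S(n, r) = n*r
x(L, Z) = 49 (x(L, Z) = (-1 - 4*(-2))**2 = (-1 + 8)**2 = 7**2 = 49)
q(w, a) = -539 (q(w, a) = 49*(-11) = -539)
q(-129, -87) + (16663/6512 - 21849/2623) = -539 + (16663/6512 - 21849/2623) = -539 - 98573639/17080976 = -9305219703/17080976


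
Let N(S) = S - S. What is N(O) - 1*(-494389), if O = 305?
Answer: 494389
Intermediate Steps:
N(S) = 0
N(O) - 1*(-494389) = 0 - 1*(-494389) = 0 + 494389 = 494389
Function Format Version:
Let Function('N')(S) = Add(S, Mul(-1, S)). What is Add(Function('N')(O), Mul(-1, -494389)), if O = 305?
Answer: 494389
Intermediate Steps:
Function('N')(S) = 0
Add(Function('N')(O), Mul(-1, -494389)) = Add(0, Mul(-1, -494389)) = Add(0, 494389) = 494389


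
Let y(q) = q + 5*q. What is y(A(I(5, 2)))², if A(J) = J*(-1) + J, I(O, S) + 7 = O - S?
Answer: 0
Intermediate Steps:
I(O, S) = -7 + O - S (I(O, S) = -7 + (O - S) = -7 + O - S)
A(J) = 0 (A(J) = -J + J = 0)
y(q) = 6*q
y(A(I(5, 2)))² = (6*0)² = 0² = 0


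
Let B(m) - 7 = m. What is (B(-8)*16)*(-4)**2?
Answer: -256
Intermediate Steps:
B(m) = 7 + m
(B(-8)*16)*(-4)**2 = ((7 - 8)*16)*(-4)**2 = -1*16*16 = -16*16 = -256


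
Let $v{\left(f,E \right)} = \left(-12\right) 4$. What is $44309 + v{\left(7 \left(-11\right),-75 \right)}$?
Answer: $44261$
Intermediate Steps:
$v{\left(f,E \right)} = -48$
$44309 + v{\left(7 \left(-11\right),-75 \right)} = 44309 - 48 = 44261$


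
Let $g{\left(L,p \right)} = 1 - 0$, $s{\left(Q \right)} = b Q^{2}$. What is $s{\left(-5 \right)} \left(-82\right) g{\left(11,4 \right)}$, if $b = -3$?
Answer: $6150$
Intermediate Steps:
$s{\left(Q \right)} = - 3 Q^{2}$
$g{\left(L,p \right)} = 1$ ($g{\left(L,p \right)} = 1 + 0 = 1$)
$s{\left(-5 \right)} \left(-82\right) g{\left(11,4 \right)} = - 3 \left(-5\right)^{2} \left(-82\right) 1 = \left(-3\right) 25 \left(-82\right) 1 = \left(-75\right) \left(-82\right) 1 = 6150 \cdot 1 = 6150$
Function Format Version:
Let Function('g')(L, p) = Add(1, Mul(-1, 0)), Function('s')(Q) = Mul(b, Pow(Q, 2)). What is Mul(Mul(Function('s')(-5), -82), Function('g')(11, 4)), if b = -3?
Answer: 6150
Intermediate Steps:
Function('s')(Q) = Mul(-3, Pow(Q, 2))
Function('g')(L, p) = 1 (Function('g')(L, p) = Add(1, 0) = 1)
Mul(Mul(Function('s')(-5), -82), Function('g')(11, 4)) = Mul(Mul(Mul(-3, Pow(-5, 2)), -82), 1) = Mul(Mul(Mul(-3, 25), -82), 1) = Mul(Mul(-75, -82), 1) = Mul(6150, 1) = 6150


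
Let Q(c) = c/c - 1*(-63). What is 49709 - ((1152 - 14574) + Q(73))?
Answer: 63067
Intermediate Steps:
Q(c) = 64 (Q(c) = 1 + 63 = 64)
49709 - ((1152 - 14574) + Q(73)) = 49709 - ((1152 - 14574) + 64) = 49709 - (-13422 + 64) = 49709 - 1*(-13358) = 49709 + 13358 = 63067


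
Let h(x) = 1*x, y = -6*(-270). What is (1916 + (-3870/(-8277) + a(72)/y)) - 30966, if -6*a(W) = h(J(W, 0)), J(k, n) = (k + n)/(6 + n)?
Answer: -64919607359/2234790 ≈ -29050.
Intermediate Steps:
y = 1620
J(k, n) = (k + n)/(6 + n)
h(x) = x
a(W) = -W/36 (a(W) = -(W + 0)/(6*(6 + 0)) = -W/(6*6) = -W/36)
(1916 + (-3870/(-8277) + a(72)/y)) - 30966 = (1916 + (-3870/(-8277) - 1/36*72/1620)) - 30966 = (1916 + (-3870*(-1/8277) - 2*1/1620)) - 30966 = (1916 + (1290/2759 - 1/810)) - 30966 = (1916 + 1042141/2234790) - 30966 = 4282899781/2234790 - 30966 = -64919607359/2234790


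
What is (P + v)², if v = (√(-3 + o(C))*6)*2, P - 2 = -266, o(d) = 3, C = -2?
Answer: 69696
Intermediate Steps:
P = -264 (P = 2 - 266 = -264)
v = 0 (v = (√(-3 + 3)*6)*2 = (√0*6)*2 = (0*6)*2 = 0*2 = 0)
(P + v)² = (-264 + 0)² = (-264)² = 69696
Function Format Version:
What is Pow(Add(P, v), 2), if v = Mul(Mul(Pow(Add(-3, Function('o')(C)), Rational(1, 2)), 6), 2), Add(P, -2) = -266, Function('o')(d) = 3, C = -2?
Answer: 69696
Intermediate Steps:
P = -264 (P = Add(2, -266) = -264)
v = 0 (v = Mul(Mul(Pow(Add(-3, 3), Rational(1, 2)), 6), 2) = Mul(Mul(Pow(0, Rational(1, 2)), 6), 2) = Mul(Mul(0, 6), 2) = Mul(0, 2) = 0)
Pow(Add(P, v), 2) = Pow(Add(-264, 0), 2) = Pow(-264, 2) = 69696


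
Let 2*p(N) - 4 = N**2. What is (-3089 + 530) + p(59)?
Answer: -1633/2 ≈ -816.50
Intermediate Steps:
p(N) = 2 + N**2/2
(-3089 + 530) + p(59) = (-3089 + 530) + (2 + (1/2)*59**2) = -2559 + (2 + (1/2)*3481) = -2559 + (2 + 3481/2) = -2559 + 3485/2 = -1633/2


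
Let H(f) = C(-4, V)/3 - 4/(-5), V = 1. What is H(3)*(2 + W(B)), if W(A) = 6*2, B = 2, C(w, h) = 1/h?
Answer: 238/15 ≈ 15.867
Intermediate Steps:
W(A) = 12
H(f) = 17/15 (H(f) = 1/(1*3) - 4/(-5) = 1*(⅓) - 4*(-⅕) = ⅓ + ⅘ = 17/15)
H(3)*(2 + W(B)) = 17*(2 + 12)/15 = (17/15)*14 = 238/15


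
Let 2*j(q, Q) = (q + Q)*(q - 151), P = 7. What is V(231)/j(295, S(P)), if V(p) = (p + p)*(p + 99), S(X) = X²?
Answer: 4235/688 ≈ 6.1555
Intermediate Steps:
j(q, Q) = (-151 + q)*(Q + q)/2 (j(q, Q) = ((q + Q)*(q - 151))/2 = ((Q + q)*(-151 + q))/2 = ((-151 + q)*(Q + q))/2 = (-151 + q)*(Q + q)/2)
V(p) = 2*p*(99 + p) (V(p) = (2*p)*(99 + p) = 2*p*(99 + p))
V(231)/j(295, S(P)) = (2*231*(99 + 231))/((½)*295² - 151/2*7² - 151/2*295 + (½)*7²*295) = (2*231*330)/((½)*87025 - 151/2*49 - 44545/2 + (½)*49*295) = 152460/(87025/2 - 7399/2 - 44545/2 + 14455/2) = 152460/24768 = 152460*(1/24768) = 4235/688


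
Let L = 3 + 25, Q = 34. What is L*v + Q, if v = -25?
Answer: -666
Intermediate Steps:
L = 28
L*v + Q = 28*(-25) + 34 = -700 + 34 = -666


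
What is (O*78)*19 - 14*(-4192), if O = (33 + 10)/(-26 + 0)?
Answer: 56237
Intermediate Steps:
O = -43/26 (O = 43/(-26) = 43*(-1/26) = -43/26 ≈ -1.6538)
(O*78)*19 - 14*(-4192) = -43/26*78*19 - 14*(-4192) = -129*19 - 1*(-58688) = -2451 + 58688 = 56237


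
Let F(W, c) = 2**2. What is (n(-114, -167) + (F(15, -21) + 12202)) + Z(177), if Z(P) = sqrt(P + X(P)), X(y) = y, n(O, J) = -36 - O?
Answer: 12284 + sqrt(354) ≈ 12303.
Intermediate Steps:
F(W, c) = 4
Z(P) = sqrt(2)*sqrt(P) (Z(P) = sqrt(P + P) = sqrt(2*P) = sqrt(2)*sqrt(P))
(n(-114, -167) + (F(15, -21) + 12202)) + Z(177) = ((-36 - 1*(-114)) + (4 + 12202)) + sqrt(2)*sqrt(177) = ((-36 + 114) + 12206) + sqrt(354) = (78 + 12206) + sqrt(354) = 12284 + sqrt(354)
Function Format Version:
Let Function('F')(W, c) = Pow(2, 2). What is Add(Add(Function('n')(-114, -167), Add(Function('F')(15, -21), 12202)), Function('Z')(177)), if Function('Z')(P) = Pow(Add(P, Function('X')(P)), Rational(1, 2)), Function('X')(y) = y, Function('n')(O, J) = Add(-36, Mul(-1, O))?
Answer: Add(12284, Pow(354, Rational(1, 2))) ≈ 12303.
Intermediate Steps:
Function('F')(W, c) = 4
Function('Z')(P) = Mul(Pow(2, Rational(1, 2)), Pow(P, Rational(1, 2))) (Function('Z')(P) = Pow(Add(P, P), Rational(1, 2)) = Pow(Mul(2, P), Rational(1, 2)) = Mul(Pow(2, Rational(1, 2)), Pow(P, Rational(1, 2))))
Add(Add(Function('n')(-114, -167), Add(Function('F')(15, -21), 12202)), Function('Z')(177)) = Add(Add(Add(-36, Mul(-1, -114)), Add(4, 12202)), Mul(Pow(2, Rational(1, 2)), Pow(177, Rational(1, 2)))) = Add(Add(Add(-36, 114), 12206), Pow(354, Rational(1, 2))) = Add(Add(78, 12206), Pow(354, Rational(1, 2))) = Add(12284, Pow(354, Rational(1, 2)))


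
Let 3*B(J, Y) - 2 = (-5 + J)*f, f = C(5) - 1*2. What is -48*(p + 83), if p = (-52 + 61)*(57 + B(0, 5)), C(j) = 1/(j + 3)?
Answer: -30246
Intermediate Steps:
C(j) = 1/(3 + j)
f = -15/8 (f = 1/(3 + 5) - 1*2 = 1/8 - 2 = -15/8 ≈ -1.8750)
B(J, Y) = 91/24 - 5*J/8 (B(J, Y) = 2/3 + ((-5 + J)*(-15/8))/3 = 2/3 + (75/8 - 15*J/8)/3 = 2/3 + (25/8 - 5*J/8) = 91/24 - 5*J/8)
p = 4377/8 (p = (-52 + 61)*(57 + (91/24 - 5/8*0)) = 9*(57 + (91/24 + 0)) = 9*(57 + 91/24) = 9*(1459/24) = 4377/8 ≈ 547.13)
-48*(p + 83) = -48*(4377/8 + 83) = -48*5041/8 = -30246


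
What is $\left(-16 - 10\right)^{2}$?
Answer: $676$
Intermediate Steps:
$\left(-16 - 10\right)^{2} = \left(-26\right)^{2} = 676$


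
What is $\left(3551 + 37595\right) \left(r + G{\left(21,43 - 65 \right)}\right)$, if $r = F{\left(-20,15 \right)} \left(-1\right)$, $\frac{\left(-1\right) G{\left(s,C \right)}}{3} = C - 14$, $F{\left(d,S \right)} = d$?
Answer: $5266688$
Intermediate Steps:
$G{\left(s,C \right)} = 42 - 3 C$ ($G{\left(s,C \right)} = - 3 \left(C - 14\right) = - 3 \left(-14 + C\right) = 42 - 3 C$)
$r = 20$ ($r = \left(-20\right) \left(-1\right) = 20$)
$\left(3551 + 37595\right) \left(r + G{\left(21,43 - 65 \right)}\right) = \left(3551 + 37595\right) \left(20 - \left(-42 + 3 \left(43 - 65\right)\right)\right) = 41146 \left(20 - \left(-42 + 3 \left(43 - 65\right)\right)\right) = 41146 \left(20 + \left(42 - -66\right)\right) = 41146 \left(20 + \left(42 + 66\right)\right) = 41146 \left(20 + 108\right) = 41146 \cdot 128 = 5266688$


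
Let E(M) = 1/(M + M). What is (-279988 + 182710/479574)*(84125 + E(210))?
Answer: -2372131941746723701/100710540 ≈ -2.3554e+10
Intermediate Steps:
E(M) = 1/(2*M)
(-279988 + 182710/479574)*(84125 + E(210)) = (-279988 + 182710/479574)*(84125 + (½)/210) = (-279988 + 182710*(1/479574))*(84125 + (½)*(1/210)) = (-279988 + 91355/239787)*(84125 + 1/420) = -67137391201/239787*35332501/420 = -2372131941746723701/100710540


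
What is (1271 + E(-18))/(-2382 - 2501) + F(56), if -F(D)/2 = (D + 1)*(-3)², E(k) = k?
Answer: -5011211/4883 ≈ -1026.3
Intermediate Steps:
F(D) = -18 - 18*D (F(D) = -2*(D + 1)*(-3)² = -2*(1 + D)*9 = -2*(9 + 9*D) = -18 - 18*D)
(1271 + E(-18))/(-2382 - 2501) + F(56) = (1271 - 18)/(-2382 - 2501) + (-18 - 18*56) = 1253/(-4883) + (-18 - 1008) = 1253*(-1/4883) - 1026 = -1253/4883 - 1026 = -5011211/4883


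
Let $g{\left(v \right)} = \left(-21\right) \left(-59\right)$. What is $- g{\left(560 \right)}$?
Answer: $-1239$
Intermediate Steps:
$g{\left(v \right)} = 1239$
$- g{\left(560 \right)} = \left(-1\right) 1239 = -1239$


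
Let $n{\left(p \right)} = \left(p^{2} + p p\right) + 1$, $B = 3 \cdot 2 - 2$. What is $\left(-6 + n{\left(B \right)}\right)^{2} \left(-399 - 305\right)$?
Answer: $-513216$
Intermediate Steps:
$B = 4$ ($B = 6 - 2 = 4$)
$n{\left(p \right)} = 1 + 2 p^{2}$ ($n{\left(p \right)} = \left(p^{2} + p^{2}\right) + 1 = 2 p^{2} + 1 = 1 + 2 p^{2}$)
$\left(-6 + n{\left(B \right)}\right)^{2} \left(-399 - 305\right) = \left(-6 + \left(1 + 2 \cdot 4^{2}\right)\right)^{2} \left(-399 - 305\right) = \left(-6 + \left(1 + 2 \cdot 16\right)\right)^{2} \left(-704\right) = \left(-6 + \left(1 + 32\right)\right)^{2} \left(-704\right) = \left(-6 + 33\right)^{2} \left(-704\right) = 27^{2} \left(-704\right) = 729 \left(-704\right) = -513216$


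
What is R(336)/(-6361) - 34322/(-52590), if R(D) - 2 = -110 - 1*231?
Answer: 118075126/167262495 ≈ 0.70593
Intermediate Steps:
R(D) = -339 (R(D) = 2 + (-110 - 1*231) = 2 + (-110 - 231) = 2 - 341 = -339)
R(336)/(-6361) - 34322/(-52590) = -339/(-6361) - 34322/(-52590) = -339*(-1/6361) - 34322*(-1/52590) = 339/6361 + 17161/26295 = 118075126/167262495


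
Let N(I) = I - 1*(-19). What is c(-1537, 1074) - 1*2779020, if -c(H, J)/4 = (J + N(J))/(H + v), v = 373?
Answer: -808692653/291 ≈ -2.7790e+6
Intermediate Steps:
N(I) = 19 + I (N(I) = I + 19 = 19 + I)
c(H, J) = -4*(19 + 2*J)/(373 + H) (c(H, J) = -4*(J + (19 + J))/(H + 373) = -4*(19 + 2*J)/(373 + H))
c(-1537, 1074) - 1*2779020 = 4*(-19 - 2*1074)/(373 - 1537) - 1*2779020 = 4*(-19 - 2148)/(-1164) - 2779020 = 4*(-1/1164)*(-2167) - 2779020 = 2167/291 - 2779020 = -808692653/291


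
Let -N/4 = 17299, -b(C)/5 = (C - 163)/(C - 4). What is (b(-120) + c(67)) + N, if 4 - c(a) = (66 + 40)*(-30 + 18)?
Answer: -8423495/124 ≈ -67931.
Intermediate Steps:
c(a) = 1276 (c(a) = 4 - (66 + 40)*(-30 + 18) = 4 - 106*(-12) = 4 - 1*(-1272) = 4 + 1272 = 1276)
b(C) = -5*(-163 + C)/(-4 + C) (b(C) = -5*(C - 163)/(C - 4) = -5*(-163 + C)/(-4 + C))
N = -69196 (N = -4*17299 = -69196)
(b(-120) + c(67)) + N = (5*(163 - 1*(-120))/(-4 - 120) + 1276) - 69196 = (5*(163 + 120)/(-124) + 1276) - 69196 = (5*(-1/124)*283 + 1276) - 69196 = (-1415/124 + 1276) - 69196 = 156809/124 - 69196 = -8423495/124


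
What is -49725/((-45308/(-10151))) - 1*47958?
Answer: -2677639539/45308 ≈ -59099.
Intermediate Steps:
-49725/((-45308/(-10151))) - 1*47958 = -49725/((-45308*(-1/10151))) - 47958 = -49725/45308/10151 - 47958 = -49725*10151/45308 - 47958 = -504758475/45308 - 47958 = -2677639539/45308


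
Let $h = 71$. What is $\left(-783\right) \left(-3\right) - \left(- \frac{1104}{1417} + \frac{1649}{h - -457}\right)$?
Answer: $\frac{1755711703}{748176} \approx 2346.7$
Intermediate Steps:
$\left(-783\right) \left(-3\right) - \left(- \frac{1104}{1417} + \frac{1649}{h - -457}\right) = \left(-783\right) \left(-3\right) - \left(- \frac{1104}{1417} + \frac{1649}{71 - -457}\right) = 2349 - \left(\left(-1104\right) \frac{1}{1417} + \frac{1649}{71 + 457}\right) = 2349 - \left(- \frac{1104}{1417} + \frac{1649}{528}\right) = 2349 - \frac{1753721}{748176} = \frac{1755711703}{748176}$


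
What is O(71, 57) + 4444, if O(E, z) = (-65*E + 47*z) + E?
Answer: 2579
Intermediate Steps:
O(E, z) = -64*E + 47*z
O(71, 57) + 4444 = (-64*71 + 47*57) + 4444 = (-4544 + 2679) + 4444 = -1865 + 4444 = 2579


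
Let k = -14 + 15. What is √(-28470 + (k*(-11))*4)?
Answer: I*√28514 ≈ 168.86*I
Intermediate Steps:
k = 1
√(-28470 + (k*(-11))*4) = √(-28470 + (1*(-11))*4) = √(-28470 - 11*4) = √(-28470 - 44) = √(-28514) = I*√28514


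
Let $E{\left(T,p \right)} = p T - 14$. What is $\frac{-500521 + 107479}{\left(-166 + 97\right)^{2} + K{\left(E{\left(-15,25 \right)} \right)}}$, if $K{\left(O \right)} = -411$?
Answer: $- \frac{65507}{725} \approx -90.354$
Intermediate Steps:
$E{\left(T,p \right)} = -14 + T p$ ($E{\left(T,p \right)} = T p - 14 = -14 + T p$)
$\frac{-500521 + 107479}{\left(-166 + 97\right)^{2} + K{\left(E{\left(-15,25 \right)} \right)}} = \frac{-500521 + 107479}{\left(-166 + 97\right)^{2} - 411} = - \frac{393042}{\left(-69\right)^{2} - 411} = - \frac{393042}{4761 - 411} = - \frac{393042}{4350} = \left(-393042\right) \frac{1}{4350} = - \frac{65507}{725}$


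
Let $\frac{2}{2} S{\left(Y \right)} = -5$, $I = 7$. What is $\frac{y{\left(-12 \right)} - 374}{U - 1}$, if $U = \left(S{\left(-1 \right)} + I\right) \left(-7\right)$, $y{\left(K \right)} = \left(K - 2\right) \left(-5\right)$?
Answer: $\frac{304}{15} \approx 20.267$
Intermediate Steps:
$S{\left(Y \right)} = -5$
$y{\left(K \right)} = 10 - 5 K$ ($y{\left(K \right)} = \left(-2 + K\right) \left(-5\right) = 10 - 5 K$)
$U = -14$ ($U = \left(-5 + 7\right) \left(-7\right) = 2 \left(-7\right) = -14$)
$\frac{y{\left(-12 \right)} - 374}{U - 1} = \frac{\left(10 - -60\right) - 374}{-14 - 1} = \frac{\left(10 + 60\right) - 374}{-15} = \left(70 - 374\right) \left(- \frac{1}{15}\right) = \left(-304\right) \left(- \frac{1}{15}\right) = \frac{304}{15}$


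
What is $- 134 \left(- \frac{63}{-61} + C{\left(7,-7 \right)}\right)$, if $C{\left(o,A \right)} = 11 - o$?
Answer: $- \frac{41138}{61} \approx -674.39$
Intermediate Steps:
$- 134 \left(- \frac{63}{-61} + C{\left(7,-7 \right)}\right) = - 134 \left(- \frac{63}{-61} + \left(11 - 7\right)\right) = - 134 \left(\left(-63\right) \left(- \frac{1}{61}\right) + \left(11 - 7\right)\right) = - 134 \left(\frac{63}{61} + 4\right) = \left(-134\right) \frac{307}{61} = - \frac{41138}{61}$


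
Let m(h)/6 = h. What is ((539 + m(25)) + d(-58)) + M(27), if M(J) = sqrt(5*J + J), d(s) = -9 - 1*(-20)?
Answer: 700 + 9*sqrt(2) ≈ 712.73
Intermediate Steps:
m(h) = 6*h
d(s) = 11 (d(s) = -9 + 20 = 11)
M(J) = sqrt(6)*sqrt(J) (M(J) = sqrt(6*J) = sqrt(6)*sqrt(J))
((539 + m(25)) + d(-58)) + M(27) = ((539 + 6*25) + 11) + sqrt(6)*sqrt(27) = ((539 + 150) + 11) + sqrt(6)*(3*sqrt(3)) = (689 + 11) + 9*sqrt(2) = 700 + 9*sqrt(2)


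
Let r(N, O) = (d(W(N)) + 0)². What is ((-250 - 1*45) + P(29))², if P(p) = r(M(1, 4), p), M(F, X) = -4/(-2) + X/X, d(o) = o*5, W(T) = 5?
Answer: 108900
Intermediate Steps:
d(o) = 5*o
M(F, X) = 3 (M(F, X) = -4*(-½) + 1 = 2 + 1 = 3)
r(N, O) = 625 (r(N, O) = (5*5 + 0)² = (25 + 0)² = 25² = 625)
P(p) = 625
((-250 - 1*45) + P(29))² = ((-250 - 1*45) + 625)² = ((-250 - 45) + 625)² = (-295 + 625)² = 330² = 108900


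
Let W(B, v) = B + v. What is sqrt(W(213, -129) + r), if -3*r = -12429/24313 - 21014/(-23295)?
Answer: 11*sqrt(222342402389751685)/566371335 ≈ 9.1580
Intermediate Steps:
r = -221379827/1699114005 (r = -(-12429/24313 - 21014/(-23295))/3 = -(-12429*1/24313 - 21014*(-1/23295))/3 = -(-12429/24313 + 21014/23295)/3 = -1/3*221379827/566371335 = -221379827/1699114005 ≈ -0.13029)
sqrt(W(213, -129) + r) = sqrt((213 - 129) - 221379827/1699114005) = sqrt(84 - 221379827/1699114005) = sqrt(142504196593/1699114005) = 11*sqrt(222342402389751685)/566371335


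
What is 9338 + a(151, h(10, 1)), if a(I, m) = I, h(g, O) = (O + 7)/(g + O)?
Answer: 9489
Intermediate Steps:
h(g, O) = (7 + O)/(O + g)
9338 + a(151, h(10, 1)) = 9338 + 151 = 9489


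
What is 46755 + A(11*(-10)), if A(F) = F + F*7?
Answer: 45875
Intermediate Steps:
A(F) = 8*F (A(F) = F + 7*F = 8*F)
46755 + A(11*(-10)) = 46755 + 8*(11*(-10)) = 46755 + 8*(-110) = 46755 - 880 = 45875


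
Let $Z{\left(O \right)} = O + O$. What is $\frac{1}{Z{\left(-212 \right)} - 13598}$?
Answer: $- \frac{1}{14022} \approx -7.1316 \cdot 10^{-5}$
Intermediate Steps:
$Z{\left(O \right)} = 2 O$
$\frac{1}{Z{\left(-212 \right)} - 13598} = \frac{1}{2 \left(-212\right) - 13598} = \frac{1}{-424 - 13598} = \frac{1}{-14022} = - \frac{1}{14022}$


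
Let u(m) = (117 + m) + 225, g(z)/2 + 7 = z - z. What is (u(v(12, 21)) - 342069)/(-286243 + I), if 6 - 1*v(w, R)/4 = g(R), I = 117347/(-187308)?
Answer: 1488214332/1246877237 ≈ 1.1936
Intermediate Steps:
I = -2729/4356 (I = 117347*(-1/187308) = -2729/4356 ≈ -0.62649)
g(z) = -14 (g(z) = -14 + 2*(z - z) = -14 + 2*0 = -14 + 0 = -14)
v(w, R) = 80 (v(w, R) = 24 - 4*(-14) = 24 + 56 = 80)
u(m) = 342 + m
(u(v(12, 21)) - 342069)/(-286243 + I) = ((342 + 80) - 342069)/(-286243 - 2729/4356) = (422 - 342069)/(-1246877237/4356) = -341647*(-4356/1246877237) = 1488214332/1246877237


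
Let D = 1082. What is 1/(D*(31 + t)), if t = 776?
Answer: 1/873174 ≈ 1.1452e-6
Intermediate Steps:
1/(D*(31 + t)) = 1/(1082*(31 + 776)) = 1/(1082*807) = 1/873174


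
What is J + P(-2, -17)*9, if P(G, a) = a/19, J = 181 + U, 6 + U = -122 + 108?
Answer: 2906/19 ≈ 152.95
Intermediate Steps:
U = -20 (U = -6 + (-122 + 108) = -6 - 14 = -20)
J = 161 (J = 181 - 20 = 161)
P(G, a) = a/19 (P(G, a) = a*(1/19) = a/19)
J + P(-2, -17)*9 = 161 + ((1/19)*(-17))*9 = 161 - 17/19*9 = 161 - 153/19 = 2906/19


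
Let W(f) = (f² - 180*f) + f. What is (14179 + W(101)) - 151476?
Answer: -145175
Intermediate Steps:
W(f) = f² - 179*f
(14179 + W(101)) - 151476 = (14179 + 101*(-179 + 101)) - 151476 = (14179 + 101*(-78)) - 151476 = (14179 - 7878) - 151476 = 6301 - 151476 = -145175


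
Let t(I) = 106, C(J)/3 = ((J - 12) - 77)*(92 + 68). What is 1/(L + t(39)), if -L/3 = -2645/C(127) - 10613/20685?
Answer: 8384320/905290783 ≈ 0.0092615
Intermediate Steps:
C(J) = -42720 + 480*J (C(J) = 3*(((J - 12) - 77)*(92 + 68)) = 3*(((-12 + J) - 77)*160) = 3*((-89 + J)*160) = 3*(-14240 + 160*J) = -42720 + 480*J)
L = 16552863/8384320 (L = -3*(-2645/(-42720 + 480*127) - 10613/20685) = -3*(-2645/(-42720 + 60960) - 10613*1/20685) = -3*(-2645/18240 - 10613/20685) = -3*(-2645*1/18240 - 10613/20685) = -3*(-529/3648 - 10613/20685) = -3*(-5517621/8384320) = 16552863/8384320 ≈ 1.9743)
1/(L + t(39)) = 1/(16552863/8384320 + 106) = 1/(905290783/8384320) = 8384320/905290783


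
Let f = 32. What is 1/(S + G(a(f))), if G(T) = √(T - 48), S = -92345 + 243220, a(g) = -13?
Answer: 150875/22763265686 - I*√61/22763265686 ≈ 6.628e-6 - 3.4311e-10*I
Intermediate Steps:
S = 150875
G(T) = √(-48 + T)
1/(S + G(a(f))) = 1/(150875 + √(-48 - 13)) = 1/(150875 + √(-61)) = 1/(150875 + I*√61)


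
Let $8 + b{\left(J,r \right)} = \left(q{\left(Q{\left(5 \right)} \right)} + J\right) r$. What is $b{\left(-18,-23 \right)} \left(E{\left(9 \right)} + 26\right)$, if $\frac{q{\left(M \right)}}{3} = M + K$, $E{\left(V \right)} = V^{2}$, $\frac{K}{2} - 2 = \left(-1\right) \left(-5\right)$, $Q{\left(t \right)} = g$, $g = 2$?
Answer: $-74686$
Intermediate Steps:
$Q{\left(t \right)} = 2$
$K = 14$ ($K = 4 + 2 \left(\left(-1\right) \left(-5\right)\right) = 4 + 2 \cdot 5 = 4 + 10 = 14$)
$q{\left(M \right)} = 42 + 3 M$ ($q{\left(M \right)} = 3 \left(M + 14\right) = 3 \left(14 + M\right) = 42 + 3 M$)
$b{\left(J,r \right)} = -8 + r \left(48 + J\right)$ ($b{\left(J,r \right)} = -8 + \left(\left(42 + 3 \cdot 2\right) + J\right) r = -8 + \left(\left(42 + 6\right) + J\right) r = -8 + \left(48 + J\right) r = -8 + r \left(48 + J\right)$)
$b{\left(-18,-23 \right)} \left(E{\left(9 \right)} + 26\right) = \left(-8 + 48 \left(-23\right) - -414\right) \left(9^{2} + 26\right) = \left(-8 - 1104 + 414\right) \left(81 + 26\right) = \left(-698\right) 107 = -74686$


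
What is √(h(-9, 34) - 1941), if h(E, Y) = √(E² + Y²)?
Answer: √(-1941 + √1237) ≈ 43.656*I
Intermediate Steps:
√(h(-9, 34) - 1941) = √(√((-9)² + 34²) - 1941) = √(√(81 + 1156) - 1941) = √(√1237 - 1941) = √(-1941 + √1237)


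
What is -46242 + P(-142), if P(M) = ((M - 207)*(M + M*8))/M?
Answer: -49383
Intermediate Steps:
P(M) = -1863 + 9*M (P(M) = ((-207 + M)*(M + 8*M))/M = ((-207 + M)*(9*M))/M = (9*M*(-207 + M))/M = -1863 + 9*M)
-46242 + P(-142) = -46242 + (-1863 + 9*(-142)) = -46242 + (-1863 - 1278) = -46242 - 3141 = -49383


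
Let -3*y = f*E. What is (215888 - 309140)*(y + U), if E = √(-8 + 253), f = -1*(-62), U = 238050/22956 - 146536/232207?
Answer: -403415891403114/444211991 + 13490456*√5 ≈ 2.9257e+7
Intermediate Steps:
U = 8652165989/888423982 (U = 238050*(1/22956) - 146536*1/232207 = 39675/3826 - 146536/232207 = 8652165989/888423982 ≈ 9.7388)
f = 62
E = 7*√5 (E = √245 = 7*√5 ≈ 15.652)
y = -434*√5/3 (y = -62*7*√5/3 = -434*√5/3 ≈ -323.48)
(215888 - 309140)*(y + U) = (215888 - 309140)*(-434*√5/3 + 8652165989/888423982) = -93252*(8652165989/888423982 - 434*√5/3) = -403415891403114/444211991 + 13490456*√5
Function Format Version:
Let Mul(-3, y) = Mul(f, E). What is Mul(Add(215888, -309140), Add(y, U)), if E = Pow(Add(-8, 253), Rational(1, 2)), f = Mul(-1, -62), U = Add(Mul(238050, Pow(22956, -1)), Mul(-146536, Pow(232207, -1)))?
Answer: Add(Rational(-403415891403114, 444211991), Mul(13490456, Pow(5, Rational(1, 2)))) ≈ 2.9257e+7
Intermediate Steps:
U = Rational(8652165989, 888423982) (U = Add(Mul(238050, Rational(1, 22956)), Mul(-146536, Rational(1, 232207))) = Add(Rational(39675, 3826), Rational(-146536, 232207)) = Rational(8652165989, 888423982) ≈ 9.7388)
f = 62
E = Mul(7, Pow(5, Rational(1, 2))) (E = Pow(245, Rational(1, 2)) = Mul(7, Pow(5, Rational(1, 2))) ≈ 15.652)
y = Mul(Rational(-434, 3), Pow(5, Rational(1, 2))) (y = Mul(Rational(-1, 3), Mul(62, Mul(7, Pow(5, Rational(1, 2))))) = Mul(Rational(-1, 3), Mul(434, Pow(5, Rational(1, 2)))) = Mul(Rational(-434, 3), Pow(5, Rational(1, 2))) ≈ -323.48)
Mul(Add(215888, -309140), Add(y, U)) = Mul(Add(215888, -309140), Add(Mul(Rational(-434, 3), Pow(5, Rational(1, 2))), Rational(8652165989, 888423982))) = Mul(-93252, Add(Rational(8652165989, 888423982), Mul(Rational(-434, 3), Pow(5, Rational(1, 2))))) = Add(Rational(-403415891403114, 444211991), Mul(13490456, Pow(5, Rational(1, 2))))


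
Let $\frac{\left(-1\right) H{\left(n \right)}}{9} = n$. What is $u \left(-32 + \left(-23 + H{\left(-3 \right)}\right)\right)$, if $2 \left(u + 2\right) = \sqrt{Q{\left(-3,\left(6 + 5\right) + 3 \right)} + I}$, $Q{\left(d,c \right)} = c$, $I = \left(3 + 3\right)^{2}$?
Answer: $56 - 70 \sqrt{2} \approx -42.995$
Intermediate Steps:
$I = 36$ ($I = 6^{2} = 36$)
$H{\left(n \right)} = - 9 n$
$u = -2 + \frac{5 \sqrt{2}}{2}$ ($u = -2 + \frac{\sqrt{\left(\left(6 + 5\right) + 3\right) + 36}}{2} = -2 + \frac{\sqrt{\left(11 + 3\right) + 36}}{2} = -2 + \frac{\sqrt{14 + 36}}{2} = -2 + \frac{\sqrt{50}}{2} = -2 + \frac{5 \sqrt{2}}{2} \approx 1.5355$)
$u \left(-32 + \left(-23 + H{\left(-3 \right)}\right)\right) = \left(-2 + \frac{5 \sqrt{2}}{2}\right) \left(-32 - -4\right) = \left(-2 + \frac{5 \sqrt{2}}{2}\right) \left(-32 + \left(-23 + 27\right)\right) = \left(-2 + \frac{5 \sqrt{2}}{2}\right) \left(-32 + 4\right) = \left(-2 + \frac{5 \sqrt{2}}{2}\right) \left(-28\right) = 56 - 70 \sqrt{2}$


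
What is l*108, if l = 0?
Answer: 0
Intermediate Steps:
l*108 = 0*108 = 0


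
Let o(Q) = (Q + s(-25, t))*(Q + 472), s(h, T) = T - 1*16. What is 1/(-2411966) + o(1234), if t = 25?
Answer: 5114713797027/2411966 ≈ 2.1206e+6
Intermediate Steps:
s(h, T) = -16 + T (s(h, T) = T - 16 = -16 + T)
o(Q) = (9 + Q)*(472 + Q) (o(Q) = (Q + (-16 + 25))*(Q + 472) = (Q + 9)*(472 + Q) = (9 + Q)*(472 + Q))
1/(-2411966) + o(1234) = 1/(-2411966) + (4248 + 1234² + 481*1234) = -1/2411966 + (4248 + 1522756 + 593554) = -1/2411966 + 2120558 = 5114713797027/2411966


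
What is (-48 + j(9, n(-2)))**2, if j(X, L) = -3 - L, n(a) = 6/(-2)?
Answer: 2304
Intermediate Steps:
n(a) = -3 (n(a) = 6*(-1/2) = -3)
(-48 + j(9, n(-2)))**2 = (-48 + (-3 - 1*(-3)))**2 = (-48 + (-3 + 3))**2 = (-48 + 0)**2 = (-48)**2 = 2304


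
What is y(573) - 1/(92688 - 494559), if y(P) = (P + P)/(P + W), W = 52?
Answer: 460544791/251169375 ≈ 1.8336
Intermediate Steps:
y(P) = 2*P/(52 + P) (y(P) = (P + P)/(P + 52) = (2*P)/(52 + P) = 2*P/(52 + P))
y(573) - 1/(92688 - 494559) = 2*573/(52 + 573) - 1/(92688 - 494559) = 2*573/625 - 1/(-401871) = 2*573*(1/625) - 1*(-1/401871) = 1146/625 + 1/401871 = 460544791/251169375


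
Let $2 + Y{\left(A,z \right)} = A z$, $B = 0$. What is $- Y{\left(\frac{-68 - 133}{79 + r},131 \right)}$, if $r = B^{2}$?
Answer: $\frac{26489}{79} \approx 335.3$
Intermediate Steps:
$r = 0$ ($r = 0^{2} = 0$)
$Y{\left(A,z \right)} = -2 + A z$
$- Y{\left(\frac{-68 - 133}{79 + r},131 \right)} = - (-2 + \frac{-68 - 133}{79 + 0} \cdot 131) = - (-2 + - \frac{201}{79} \cdot 131) = - (-2 + \left(-201\right) \frac{1}{79} \cdot 131) = - (-2 - \frac{26331}{79}) = \left(-1\right) \left(- \frac{26489}{79}\right) = \frac{26489}{79}$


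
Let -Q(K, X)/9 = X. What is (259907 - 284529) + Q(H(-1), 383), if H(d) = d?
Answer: -28069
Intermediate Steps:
Q(K, X) = -9*X
(259907 - 284529) + Q(H(-1), 383) = (259907 - 284529) - 9*383 = -24622 - 3447 = -28069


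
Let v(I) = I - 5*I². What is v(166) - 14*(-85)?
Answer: -136424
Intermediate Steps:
v(166) - 14*(-85) = 166*(1 - 5*166) - 14*(-85) = 166*(1 - 830) + 1190 = 166*(-829) + 1190 = -137614 + 1190 = -136424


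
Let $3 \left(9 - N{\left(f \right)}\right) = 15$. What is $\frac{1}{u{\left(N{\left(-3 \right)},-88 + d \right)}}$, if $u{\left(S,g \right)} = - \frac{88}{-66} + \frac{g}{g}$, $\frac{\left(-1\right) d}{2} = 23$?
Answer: $\frac{3}{7} \approx 0.42857$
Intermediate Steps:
$d = -46$ ($d = \left(-2\right) 23 = -46$)
$N{\left(f \right)} = 4$ ($N{\left(f \right)} = 9 - 5 = 4$)
$u{\left(S,g \right)} = \frac{7}{3}$ ($u{\left(S,g \right)} = \left(-88\right) \left(- \frac{1}{66}\right) + 1 = \frac{4}{3} + 1 = \frac{7}{3}$)
$\frac{1}{u{\left(N{\left(-3 \right)},-88 + d \right)}} = \frac{1}{\frac{7}{3}} = \frac{3}{7}$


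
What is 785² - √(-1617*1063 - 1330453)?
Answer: 616225 - 2*I*√762331 ≈ 6.1623e+5 - 1746.2*I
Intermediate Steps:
785² - √(-1617*1063 - 1330453) = 616225 - √(-1718871 - 1330453) = 616225 - √(-3049324) = 616225 - 2*I*√762331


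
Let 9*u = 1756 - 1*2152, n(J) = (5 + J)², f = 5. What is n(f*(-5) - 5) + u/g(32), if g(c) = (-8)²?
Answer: 9989/16 ≈ 624.31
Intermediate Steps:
g(c) = 64
u = -44 (u = (1756 - 1*2152)/9 = (1756 - 2152)/9 = (⅑)*(-396) = -44)
n(f*(-5) - 5) + u/g(32) = (5 + (5*(-5) - 5))² - 44/64 = (5 + (-25 - 5))² - 44*1/64 = (5 - 30)² - 11/16 = (-25)² - 11/16 = 625 - 11/16 = 9989/16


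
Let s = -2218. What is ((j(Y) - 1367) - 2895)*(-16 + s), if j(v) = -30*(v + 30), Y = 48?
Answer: 14748868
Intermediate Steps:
j(v) = -900 - 30*v (j(v) = -30*(30 + v) = -900 - 30*v)
((j(Y) - 1367) - 2895)*(-16 + s) = (((-900 - 30*48) - 1367) - 2895)*(-16 - 2218) = (((-900 - 1440) - 1367) - 2895)*(-2234) = ((-2340 - 1367) - 2895)*(-2234) = (-3707 - 2895)*(-2234) = -6602*(-2234) = 14748868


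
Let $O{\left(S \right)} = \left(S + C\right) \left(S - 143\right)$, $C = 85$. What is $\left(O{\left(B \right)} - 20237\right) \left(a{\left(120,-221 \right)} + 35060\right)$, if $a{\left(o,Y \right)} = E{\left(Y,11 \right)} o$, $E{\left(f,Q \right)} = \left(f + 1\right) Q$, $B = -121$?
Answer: $2740564220$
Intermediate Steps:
$O{\left(S \right)} = \left(-143 + S\right) \left(85 + S\right)$ ($O{\left(S \right)} = \left(S + 85\right) \left(S - 143\right) = \left(85 + S\right) \left(-143 + S\right) = \left(-143 + S\right) \left(85 + S\right)$)
$E{\left(f,Q \right)} = Q \left(1 + f\right)$ ($E{\left(f,Q \right)} = \left(1 + f\right) Q = Q \left(1 + f\right)$)
$a{\left(o,Y \right)} = o \left(11 + 11 Y\right)$ ($a{\left(o,Y \right)} = 11 \left(1 + Y\right) o = \left(11 + 11 Y\right) o = o \left(11 + 11 Y\right)$)
$\left(O{\left(B \right)} - 20237\right) \left(a{\left(120,-221 \right)} + 35060\right) = \left(\left(-12155 + \left(-121\right)^{2} - -7018\right) - 20237\right) \left(11 \cdot 120 \left(1 - 221\right) + 35060\right) = \left(\left(-12155 + 14641 + 7018\right) - 20237\right) \left(11 \cdot 120 \left(-220\right) + 35060\right) = \left(9504 - 20237\right) \left(-290400 + 35060\right) = \left(-10733\right) \left(-255340\right) = 2740564220$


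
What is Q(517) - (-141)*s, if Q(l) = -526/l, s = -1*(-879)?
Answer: 64075937/517 ≈ 1.2394e+5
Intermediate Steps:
s = 879
Q(517) - (-141)*s = -526/517 - (-141)*879 = -526*1/517 - 1*(-123939) = -526/517 + 123939 = 64075937/517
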